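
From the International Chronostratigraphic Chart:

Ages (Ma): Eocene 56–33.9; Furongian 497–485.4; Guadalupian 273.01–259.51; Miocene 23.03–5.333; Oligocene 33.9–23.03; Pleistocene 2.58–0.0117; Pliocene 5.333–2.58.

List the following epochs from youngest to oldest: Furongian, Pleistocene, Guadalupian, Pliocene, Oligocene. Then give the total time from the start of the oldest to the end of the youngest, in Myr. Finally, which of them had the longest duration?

Pleistocene → Pliocene → Oligocene → Guadalupian → Furongian; total span 496.9883 Myr; longest is Guadalupian

Start ages (Ma): Furongian 497, Guadalupian 273.01, Oligocene 33.9, Pliocene 5.333, Pleistocene 2.58.
Ordered youngest to oldest: Pleistocene, Pliocene, Oligocene, Guadalupian, Furongian.
Span = 497 − 0.0117 = 496.9883 Myr.
Durations: Pleistocene 2.5683, Pliocene 2.753, Furongian 11.6, Guadalupian 13.5, Oligocene 10.87 → longest is Guadalupian (13.5 Myr).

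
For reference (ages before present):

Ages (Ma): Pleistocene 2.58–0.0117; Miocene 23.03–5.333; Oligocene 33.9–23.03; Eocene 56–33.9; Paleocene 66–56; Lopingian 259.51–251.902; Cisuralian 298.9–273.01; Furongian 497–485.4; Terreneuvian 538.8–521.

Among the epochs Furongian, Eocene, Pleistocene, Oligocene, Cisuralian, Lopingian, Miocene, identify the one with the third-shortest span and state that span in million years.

Oligocene, 10.87 million years

Start − end for each: Furongian 497 − 485.4 = 11.6; Eocene 56 − 33.9 = 22.1; Pleistocene 2.58 − 0.0117 = 2.5683; Oligocene 33.9 − 23.03 = 10.87; Cisuralian 298.9 − 273.01 = 25.89; Lopingian 259.51 − 251.902 = 7.608; Miocene 23.03 − 5.333 = 17.697.
Ranking these from shortest: Pleistocene < Lopingian < Oligocene < Furongian < Miocene < Eocene < Cisuralian.
Position 3 in that ranking is Oligocene, which lasted 10.87 Myr.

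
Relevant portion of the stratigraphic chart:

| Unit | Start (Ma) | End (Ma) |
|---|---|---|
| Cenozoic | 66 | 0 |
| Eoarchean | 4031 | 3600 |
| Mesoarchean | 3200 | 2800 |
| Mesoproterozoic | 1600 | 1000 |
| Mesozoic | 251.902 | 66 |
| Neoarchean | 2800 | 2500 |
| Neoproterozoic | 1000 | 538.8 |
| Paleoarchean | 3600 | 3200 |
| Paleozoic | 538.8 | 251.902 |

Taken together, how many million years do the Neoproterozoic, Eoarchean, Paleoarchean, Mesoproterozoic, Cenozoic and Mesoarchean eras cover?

Duration is start − end for each: (1000 − 538.8) + (4031 − 3600) + (3600 − 3200) + (1600 − 1000) + (66 − 0) + (3200 − 2800).
That is 461.2 + 431 + 400 + 600 + 66 + 400, which totals 2358.2 million years.

2358.2 million years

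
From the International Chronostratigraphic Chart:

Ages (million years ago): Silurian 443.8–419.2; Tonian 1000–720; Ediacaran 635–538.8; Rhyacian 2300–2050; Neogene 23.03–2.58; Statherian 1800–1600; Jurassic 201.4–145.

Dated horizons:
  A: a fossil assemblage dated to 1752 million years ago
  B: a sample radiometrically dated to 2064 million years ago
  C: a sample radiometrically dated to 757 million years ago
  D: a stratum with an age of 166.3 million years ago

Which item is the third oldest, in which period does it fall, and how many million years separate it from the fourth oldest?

C, in the Tonian; 590.7 million years to D

Sorted oldest-first by Ma: B (2064), A (1752), C (757), D (166.3).
The third oldest is C at 757 Ma, which lies in 1000–720 Ma: the Tonian.
The fourth oldest is D at 166.3 Ma; separation = |757 − 166.3| = 590.7 Myr.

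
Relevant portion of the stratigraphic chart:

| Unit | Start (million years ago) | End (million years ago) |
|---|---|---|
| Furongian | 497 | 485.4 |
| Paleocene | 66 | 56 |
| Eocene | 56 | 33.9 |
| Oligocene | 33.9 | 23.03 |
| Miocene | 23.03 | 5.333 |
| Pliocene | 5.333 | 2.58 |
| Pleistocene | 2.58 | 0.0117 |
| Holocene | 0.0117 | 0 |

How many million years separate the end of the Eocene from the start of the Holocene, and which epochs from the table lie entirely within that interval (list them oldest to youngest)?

33.8883 million years; Oligocene, Miocene, Pliocene, Pleistocene

The Eocene closes at 33.9 Ma and the Holocene opens at 0.0117 Ma, so the interval is 33.9 − 0.0117 = 33.8883 Myr.
An epoch fits inside if it starts at or after 33.9 Ma and ends at or before 0.0117 Ma; oldest first that gives Oligocene, Miocene, Pliocene, Pleistocene.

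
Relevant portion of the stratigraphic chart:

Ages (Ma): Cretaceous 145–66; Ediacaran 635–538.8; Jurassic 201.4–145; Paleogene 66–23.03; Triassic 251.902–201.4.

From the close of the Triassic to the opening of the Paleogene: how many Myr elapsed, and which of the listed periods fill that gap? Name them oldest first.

End of Triassic = 201.4 Ma; start of Paleogene = 66 Ma.
Gap = 201.4 − 66 = 135.4 Myr.
Periods wholly inside 201.4–66 Ma: Jurassic (201.4–145), Cretaceous (145–66).

135.4 million years; Jurassic, Cretaceous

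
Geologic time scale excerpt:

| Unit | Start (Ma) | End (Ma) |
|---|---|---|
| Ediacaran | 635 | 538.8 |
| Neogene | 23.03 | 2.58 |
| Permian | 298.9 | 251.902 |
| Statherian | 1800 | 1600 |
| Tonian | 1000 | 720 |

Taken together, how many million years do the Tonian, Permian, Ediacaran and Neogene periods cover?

Each duration: Tonian = 280; Permian = 46.998; Ediacaran = 96.2; Neogene = 20.45.
Sum: 280 + 46.998 + 96.2 + 20.45 = 443.648 Myr.

443.648 million years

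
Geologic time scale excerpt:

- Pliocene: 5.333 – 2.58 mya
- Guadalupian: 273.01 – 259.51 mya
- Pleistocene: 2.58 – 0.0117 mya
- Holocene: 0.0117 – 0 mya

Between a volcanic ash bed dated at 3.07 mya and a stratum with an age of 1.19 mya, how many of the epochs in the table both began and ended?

Checking each listed span, none has both start < 3.07 Ma and end > 1.19 Ma — every epoch straddles one of the two dates or lies outside them — so the count is 0.

0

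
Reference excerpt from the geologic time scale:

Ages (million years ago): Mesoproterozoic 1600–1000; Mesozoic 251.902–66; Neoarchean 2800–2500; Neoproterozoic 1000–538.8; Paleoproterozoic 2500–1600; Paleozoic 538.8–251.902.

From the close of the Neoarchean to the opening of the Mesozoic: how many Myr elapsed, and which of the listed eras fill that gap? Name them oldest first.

2248.098 million years; Paleoproterozoic, Mesoproterozoic, Neoproterozoic, Paleozoic

End of Neoarchean = 2500 Ma; start of Mesozoic = 251.902 Ma.
Gap = 2500 − 251.902 = 2248.098 Myr.
Eras wholly inside 2500–251.902 Ma: Paleoproterozoic (2500–1600), Mesoproterozoic (1600–1000), Neoproterozoic (1000–538.8), Paleozoic (538.8–251.902).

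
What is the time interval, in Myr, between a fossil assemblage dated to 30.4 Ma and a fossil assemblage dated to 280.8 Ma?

280.8 − 30.4 = 250.4 million years.

250.4 million years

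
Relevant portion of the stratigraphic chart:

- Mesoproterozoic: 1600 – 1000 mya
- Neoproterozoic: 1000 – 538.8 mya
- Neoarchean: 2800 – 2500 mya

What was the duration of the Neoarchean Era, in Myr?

300 million years

2800 − 2500 = 300 million years.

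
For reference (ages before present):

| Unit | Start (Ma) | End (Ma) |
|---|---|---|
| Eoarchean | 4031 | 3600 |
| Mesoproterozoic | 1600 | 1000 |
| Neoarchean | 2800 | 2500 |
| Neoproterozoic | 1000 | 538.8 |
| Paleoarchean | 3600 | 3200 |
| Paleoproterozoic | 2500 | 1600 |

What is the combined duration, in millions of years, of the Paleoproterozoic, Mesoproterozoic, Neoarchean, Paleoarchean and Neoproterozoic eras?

2661.2 million years

Duration is start − end for each: (2500 − 1600) + (1600 − 1000) + (2800 − 2500) + (3600 − 3200) + (1000 − 538.8).
That is 900 + 600 + 300 + 400 + 461.2, which totals 2661.2 million years.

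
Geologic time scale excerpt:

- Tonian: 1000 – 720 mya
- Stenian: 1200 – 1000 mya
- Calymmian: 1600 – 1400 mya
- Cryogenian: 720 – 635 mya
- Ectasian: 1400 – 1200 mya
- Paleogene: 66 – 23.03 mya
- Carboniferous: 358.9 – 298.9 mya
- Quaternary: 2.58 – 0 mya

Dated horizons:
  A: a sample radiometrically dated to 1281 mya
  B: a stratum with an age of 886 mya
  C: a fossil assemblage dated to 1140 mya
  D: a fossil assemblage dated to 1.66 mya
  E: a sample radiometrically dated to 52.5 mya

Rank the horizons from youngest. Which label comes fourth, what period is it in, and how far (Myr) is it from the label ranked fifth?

Sorted youngest-first by Ma: D (1.66), E (52.5), B (886), C (1140), A (1281).
The fourth youngest is C at 1140 Ma, which lies in 1200–1000 Ma: the Stenian.
The fifth youngest is A at 1281 Ma; separation = |1140 − 1281| = 141 Myr.

C, in the Stenian; 141 million years to A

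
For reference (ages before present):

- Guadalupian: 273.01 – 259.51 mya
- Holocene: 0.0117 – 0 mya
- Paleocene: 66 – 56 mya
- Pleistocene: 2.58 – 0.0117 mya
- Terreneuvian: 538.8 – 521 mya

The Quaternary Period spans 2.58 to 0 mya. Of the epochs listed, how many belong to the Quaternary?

Epochs inside 2.58–0 Ma: Pleistocene, Holocene — 2 in total.

2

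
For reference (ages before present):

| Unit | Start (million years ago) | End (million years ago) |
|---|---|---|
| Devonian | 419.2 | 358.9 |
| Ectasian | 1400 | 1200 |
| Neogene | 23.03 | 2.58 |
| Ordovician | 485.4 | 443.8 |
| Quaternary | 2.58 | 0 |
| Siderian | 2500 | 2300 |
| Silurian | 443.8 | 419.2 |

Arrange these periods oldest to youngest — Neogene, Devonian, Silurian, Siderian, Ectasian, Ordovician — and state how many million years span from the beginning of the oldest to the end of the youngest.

Siderian → Ectasian → Ordovician → Silurian → Devonian → Neogene; total span 2497.42 Myr

From the excerpt: Neogene 23.03–2.58; Devonian 419.2–358.9; Silurian 443.8–419.2; Siderian 2500–2300; Ectasian 1400–1200; Ordovician 485.4–443.8 (Ma).
Larger Ma is earlier, so the oldest is Siderian and the youngest is Neogene; oldest to youngest: Siderian, Ectasian, Ordovician, Silurian, Devonian, Neogene.
Oldest start 2500 minus youngest end 2.58 gives 2497.42 Myr overall.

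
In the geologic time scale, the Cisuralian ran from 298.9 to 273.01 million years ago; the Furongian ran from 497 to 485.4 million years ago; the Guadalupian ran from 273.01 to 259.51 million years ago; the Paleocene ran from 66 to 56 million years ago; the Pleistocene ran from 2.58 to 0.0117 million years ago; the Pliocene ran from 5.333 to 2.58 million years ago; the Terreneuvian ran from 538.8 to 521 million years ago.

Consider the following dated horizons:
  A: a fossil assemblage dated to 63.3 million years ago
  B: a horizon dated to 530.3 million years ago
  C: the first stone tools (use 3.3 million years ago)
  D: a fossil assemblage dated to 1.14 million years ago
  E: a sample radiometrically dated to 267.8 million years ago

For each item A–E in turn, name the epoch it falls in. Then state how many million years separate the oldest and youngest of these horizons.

Match each age against the start–end ranges in the excerpt: A = 63.3 Ma → Paleocene (66–56); B = 530.3 Ma → Terreneuvian (538.8–521); C = 3.3 Ma → Pliocene (5.333–2.58); D = 1.14 Ma → Pleistocene (2.58–0.0117); E = 267.8 Ma → Guadalupian (273.01–259.51).
The largest age is 530.3 Ma and the smallest is 1.14 Ma; their difference is 529.16 Myr.

A — Paleocene; B — Terreneuvian; C — Pliocene; D — Pleistocene; E — Guadalupian; span 529.16 million years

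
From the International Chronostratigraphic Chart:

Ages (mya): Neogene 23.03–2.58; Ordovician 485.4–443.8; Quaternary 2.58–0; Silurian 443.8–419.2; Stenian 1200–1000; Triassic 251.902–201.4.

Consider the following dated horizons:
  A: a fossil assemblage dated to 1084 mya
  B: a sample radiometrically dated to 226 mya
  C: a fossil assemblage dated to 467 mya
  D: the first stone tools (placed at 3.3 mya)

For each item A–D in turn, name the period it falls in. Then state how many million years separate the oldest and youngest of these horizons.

A — Stenian; B — Triassic; C — Ordovician; D — Neogene; span 1080.7 million years

Match each age against the start–end ranges in the excerpt: A = 1084 Ma → Stenian (1200–1000); B = 226 Ma → Triassic (251.902–201.4); C = 467 Ma → Ordovician (485.4–443.8); D = 3.3 Ma → Neogene (23.03–2.58).
The largest age is 1084 Ma and the smallest is 3.3 Ma; their difference is 1080.7 Myr.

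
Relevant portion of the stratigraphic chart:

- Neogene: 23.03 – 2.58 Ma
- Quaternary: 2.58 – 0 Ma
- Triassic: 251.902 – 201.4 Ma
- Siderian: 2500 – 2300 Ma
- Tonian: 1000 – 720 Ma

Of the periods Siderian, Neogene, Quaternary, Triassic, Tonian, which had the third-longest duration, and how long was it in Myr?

Durations: Siderian 200; Neogene 20.45; Quaternary 2.58; Triassic 50.502; Tonian 280 Myr.
Sorted longest-first: Tonian (280), Siderian (200), Triassic (50.502), Neogene (20.45), Quaternary (2.58).
The third longest is Triassic at 50.502 Myr.

Triassic, 50.502 million years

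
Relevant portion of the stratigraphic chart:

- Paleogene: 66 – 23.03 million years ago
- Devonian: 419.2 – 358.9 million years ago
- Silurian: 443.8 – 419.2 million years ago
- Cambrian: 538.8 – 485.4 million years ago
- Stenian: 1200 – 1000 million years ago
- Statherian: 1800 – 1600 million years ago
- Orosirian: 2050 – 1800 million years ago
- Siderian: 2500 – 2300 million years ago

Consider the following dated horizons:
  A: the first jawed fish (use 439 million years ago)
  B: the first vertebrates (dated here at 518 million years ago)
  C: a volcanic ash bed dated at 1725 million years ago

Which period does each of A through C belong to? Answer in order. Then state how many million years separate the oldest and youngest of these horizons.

A — Silurian; B — Cambrian; C — Statherian; span 1286 million years

Match each age against the start–end ranges in the excerpt: A = 439 Ma → Silurian (443.8–419.2); B = 518 Ma → Cambrian (538.8–485.4); C = 1725 Ma → Statherian (1800–1600).
The largest age is 1725 Ma and the smallest is 439 Ma; their difference is 1286 Myr.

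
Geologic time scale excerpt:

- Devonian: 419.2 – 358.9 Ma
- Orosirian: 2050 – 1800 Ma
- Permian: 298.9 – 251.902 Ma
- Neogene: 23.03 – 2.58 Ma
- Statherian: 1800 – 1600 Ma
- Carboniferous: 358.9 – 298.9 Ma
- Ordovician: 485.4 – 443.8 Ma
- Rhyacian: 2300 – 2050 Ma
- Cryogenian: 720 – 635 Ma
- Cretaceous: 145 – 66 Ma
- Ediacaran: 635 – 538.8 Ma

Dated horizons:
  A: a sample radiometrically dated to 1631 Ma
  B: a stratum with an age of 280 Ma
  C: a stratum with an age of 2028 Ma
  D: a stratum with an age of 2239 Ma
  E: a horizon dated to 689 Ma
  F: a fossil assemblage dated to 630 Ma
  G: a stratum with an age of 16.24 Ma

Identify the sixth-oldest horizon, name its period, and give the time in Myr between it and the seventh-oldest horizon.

B, in the Permian; 263.76 million years to G

Larger Ma means older, so oldest first: D 2239 > C 2028 > A 1631 > E 689 > F 630 > B 280 > G 16.24.
Counting 6 along gives B (280 Ma); the excerpt puts that inside the Permian, 298.9–251.902 Ma.
Next in line is G (16.24 Ma), and 280 − 16.24 = 263.76 Myr.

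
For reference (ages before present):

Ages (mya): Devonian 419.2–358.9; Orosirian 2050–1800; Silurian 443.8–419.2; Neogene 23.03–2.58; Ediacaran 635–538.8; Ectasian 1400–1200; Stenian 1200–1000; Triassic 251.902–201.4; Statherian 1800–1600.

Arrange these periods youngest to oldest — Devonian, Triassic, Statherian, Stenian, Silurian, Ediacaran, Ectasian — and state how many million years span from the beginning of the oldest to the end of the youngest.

Triassic → Devonian → Silurian → Ediacaran → Stenian → Ectasian → Statherian; total span 1598.6 Myr

Start ages (Ma): Statherian 1800, Ectasian 1400, Stenian 1200, Ediacaran 635, Silurian 443.8, Devonian 419.2, Triassic 251.902.
Ordered youngest to oldest: Triassic, Devonian, Silurian, Ediacaran, Stenian, Ectasian, Statherian.
Span = 1800 − 201.4 = 1598.6 Myr.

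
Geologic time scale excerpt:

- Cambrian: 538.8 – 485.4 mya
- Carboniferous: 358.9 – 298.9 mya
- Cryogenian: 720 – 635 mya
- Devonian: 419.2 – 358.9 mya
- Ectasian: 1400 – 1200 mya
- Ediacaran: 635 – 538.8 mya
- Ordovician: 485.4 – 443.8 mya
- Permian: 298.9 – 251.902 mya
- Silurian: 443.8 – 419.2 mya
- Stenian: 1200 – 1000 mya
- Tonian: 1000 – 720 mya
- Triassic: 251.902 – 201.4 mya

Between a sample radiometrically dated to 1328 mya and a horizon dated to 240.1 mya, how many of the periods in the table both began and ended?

1328 Ma sits inside the Ectasian (1400–1200) and 240.1 Ma inside the Triassic (251.902–201.4); neither of those is wholly between the two dates.
The listed periods lying completely between them are Stenian, Tonian, Cryogenian, Ediacaran, Cambrian, Ordovician, Silurian, Devonian, Carboniferous, Permian — 10 in all.

10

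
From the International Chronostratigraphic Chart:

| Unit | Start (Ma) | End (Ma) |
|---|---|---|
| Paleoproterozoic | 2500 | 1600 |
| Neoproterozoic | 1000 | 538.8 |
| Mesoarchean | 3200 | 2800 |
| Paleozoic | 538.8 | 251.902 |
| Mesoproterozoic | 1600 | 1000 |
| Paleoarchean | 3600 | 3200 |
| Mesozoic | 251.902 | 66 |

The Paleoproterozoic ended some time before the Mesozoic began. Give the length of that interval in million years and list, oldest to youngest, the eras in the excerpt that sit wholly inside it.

1348.098 million years; Mesoproterozoic, Neoproterozoic, Paleozoic

The Paleoproterozoic closes at 1600 Ma and the Mesozoic opens at 251.902 Ma, so the interval is 1600 − 251.902 = 1348.098 Myr.
An era fits inside if it starts at or after 1600 Ma and ends at or before 251.902 Ma; oldest first that gives Mesoproterozoic, Neoproterozoic, Paleozoic.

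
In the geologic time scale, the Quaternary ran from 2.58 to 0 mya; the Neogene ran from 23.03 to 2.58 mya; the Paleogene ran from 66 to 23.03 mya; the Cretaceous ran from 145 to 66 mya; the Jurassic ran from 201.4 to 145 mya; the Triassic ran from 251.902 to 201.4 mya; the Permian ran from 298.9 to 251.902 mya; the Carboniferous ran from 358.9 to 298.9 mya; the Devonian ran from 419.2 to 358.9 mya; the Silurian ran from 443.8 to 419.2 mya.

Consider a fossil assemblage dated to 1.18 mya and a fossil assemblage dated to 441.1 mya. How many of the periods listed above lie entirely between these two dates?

8

441.1 Ma sits inside the Silurian (443.8–419.2) and 1.18 Ma inside the Quaternary (2.58–0); neither of those is wholly between the two dates.
The listed periods lying completely between them are Devonian, Carboniferous, Permian, Triassic, Jurassic, Cretaceous, Paleogene, Neogene — 8 in all.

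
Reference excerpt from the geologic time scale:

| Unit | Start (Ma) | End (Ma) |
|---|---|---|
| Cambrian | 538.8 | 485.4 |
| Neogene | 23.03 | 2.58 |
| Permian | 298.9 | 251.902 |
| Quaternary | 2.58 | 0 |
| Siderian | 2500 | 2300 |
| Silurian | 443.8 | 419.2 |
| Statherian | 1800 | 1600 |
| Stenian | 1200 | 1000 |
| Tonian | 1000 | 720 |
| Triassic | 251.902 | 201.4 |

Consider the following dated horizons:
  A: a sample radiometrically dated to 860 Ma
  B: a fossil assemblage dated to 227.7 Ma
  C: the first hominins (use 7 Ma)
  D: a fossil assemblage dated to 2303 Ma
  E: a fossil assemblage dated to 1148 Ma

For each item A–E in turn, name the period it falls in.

A — Tonian; B — Triassic; C — Neogene; D — Siderian; E — Stenian

A: 860 Ma lies in 1000–720 Ma, so Tonian.
B: 227.7 Ma lies in 251.902–201.4 Ma, so Triassic.
C: 7 Ma lies in 23.03–2.58 Ma, so Neogene.
D: 2303 Ma lies in 2500–2300 Ma, so Siderian.
E: 1148 Ma lies in 1200–1000 Ma, so Stenian.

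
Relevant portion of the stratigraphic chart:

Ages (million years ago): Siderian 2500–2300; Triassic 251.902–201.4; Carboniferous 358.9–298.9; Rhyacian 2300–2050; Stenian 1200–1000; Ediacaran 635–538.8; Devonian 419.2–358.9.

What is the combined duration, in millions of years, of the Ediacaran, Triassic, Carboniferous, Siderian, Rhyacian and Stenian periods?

856.702 million years

Duration is start − end for each: (635 − 538.8) + (251.902 − 201.4) + (358.9 − 298.9) + (2500 − 2300) + (2300 − 2050) + (1200 − 1000).
That is 96.2 + 50.502 + 60 + 200 + 250 + 200, which totals 856.702 million years.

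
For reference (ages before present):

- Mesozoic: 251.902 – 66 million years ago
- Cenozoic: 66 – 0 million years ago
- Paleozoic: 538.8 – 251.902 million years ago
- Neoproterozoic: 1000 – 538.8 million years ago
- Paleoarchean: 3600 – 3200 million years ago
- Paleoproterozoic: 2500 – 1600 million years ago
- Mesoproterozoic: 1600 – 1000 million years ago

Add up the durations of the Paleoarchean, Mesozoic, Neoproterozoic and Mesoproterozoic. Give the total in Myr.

1647.102 million years

Each duration: Paleoarchean = 400; Mesozoic = 185.902; Neoproterozoic = 461.2; Mesoproterozoic = 600.
Sum: 400 + 185.902 + 461.2 + 600 = 1647.102 Myr.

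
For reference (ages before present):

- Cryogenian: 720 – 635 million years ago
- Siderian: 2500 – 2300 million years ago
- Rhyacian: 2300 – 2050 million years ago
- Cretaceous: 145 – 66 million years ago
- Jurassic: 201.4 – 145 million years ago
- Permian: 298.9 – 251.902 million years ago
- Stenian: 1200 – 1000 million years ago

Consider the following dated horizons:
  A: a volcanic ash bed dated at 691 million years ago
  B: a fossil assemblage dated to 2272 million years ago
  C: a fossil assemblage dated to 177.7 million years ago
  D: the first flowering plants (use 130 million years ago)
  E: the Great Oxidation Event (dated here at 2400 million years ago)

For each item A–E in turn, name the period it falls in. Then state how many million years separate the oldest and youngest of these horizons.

A — Cryogenian; B — Rhyacian; C — Jurassic; D — Cretaceous; E — Siderian; span 2270 million years

A: 691 Ma lies in 720–635 Ma, so Cryogenian.
B: 2272 Ma lies in 2300–2050 Ma, so Rhyacian.
C: 177.7 Ma lies in 201.4–145 Ma, so Jurassic.
D: 130 Ma lies in 145–66 Ma, so Cretaceous.
E: 2400 Ma lies in 2500–2300 Ma, so Siderian.
Oldest = 2400 Ma, youngest = 130 Ma → span 2270 Myr.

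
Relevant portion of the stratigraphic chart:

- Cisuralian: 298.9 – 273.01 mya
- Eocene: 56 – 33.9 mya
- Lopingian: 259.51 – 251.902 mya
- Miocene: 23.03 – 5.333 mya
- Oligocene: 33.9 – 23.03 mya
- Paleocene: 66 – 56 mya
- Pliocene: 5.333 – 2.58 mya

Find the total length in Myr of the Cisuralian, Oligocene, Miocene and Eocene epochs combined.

Each duration: Cisuralian = 25.89; Oligocene = 10.87; Miocene = 17.697; Eocene = 22.1.
Sum: 25.89 + 10.87 + 17.697 + 22.1 = 76.557 Myr.

76.557 million years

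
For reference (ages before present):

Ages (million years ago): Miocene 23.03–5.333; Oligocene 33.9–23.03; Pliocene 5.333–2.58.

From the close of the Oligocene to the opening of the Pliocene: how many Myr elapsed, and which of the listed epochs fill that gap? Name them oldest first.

17.697 million years; Miocene

End of Oligocene = 23.03 Ma; start of Pliocene = 5.333 Ma.
Gap = 23.03 − 5.333 = 17.697 Myr.
Epochs wholly inside 23.03–5.333 Ma: Miocene (23.03–5.333).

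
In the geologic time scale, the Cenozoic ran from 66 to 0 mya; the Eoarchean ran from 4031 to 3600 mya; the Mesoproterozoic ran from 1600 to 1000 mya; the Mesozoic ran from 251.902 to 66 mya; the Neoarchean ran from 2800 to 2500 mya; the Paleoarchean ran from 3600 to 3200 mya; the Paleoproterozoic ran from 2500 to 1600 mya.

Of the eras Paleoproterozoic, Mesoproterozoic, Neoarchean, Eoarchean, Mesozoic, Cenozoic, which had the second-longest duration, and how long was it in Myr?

Mesoproterozoic, 600 million years

Durations: Paleoproterozoic 900; Mesoproterozoic 600; Neoarchean 300; Eoarchean 431; Mesozoic 185.902; Cenozoic 66 Myr.
Sorted longest-first: Paleoproterozoic (900), Mesoproterozoic (600), Eoarchean (431), Neoarchean (300), Mesozoic (185.902), Cenozoic (66).
The second longest is Mesoproterozoic at 600 Myr.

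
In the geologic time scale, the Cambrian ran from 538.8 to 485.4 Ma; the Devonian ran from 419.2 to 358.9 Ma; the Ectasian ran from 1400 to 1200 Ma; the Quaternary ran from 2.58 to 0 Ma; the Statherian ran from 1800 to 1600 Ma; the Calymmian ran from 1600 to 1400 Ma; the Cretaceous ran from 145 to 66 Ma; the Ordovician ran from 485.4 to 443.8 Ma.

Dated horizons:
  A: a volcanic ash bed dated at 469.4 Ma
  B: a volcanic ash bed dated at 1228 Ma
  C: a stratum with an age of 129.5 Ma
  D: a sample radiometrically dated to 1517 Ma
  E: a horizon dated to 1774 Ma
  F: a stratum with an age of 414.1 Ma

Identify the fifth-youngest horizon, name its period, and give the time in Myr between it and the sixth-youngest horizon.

D, in the Calymmian; 257 million years to E

Smaller Ma means younger, so youngest first: C 129.5 < F 414.1 < A 469.4 < B 1228 < D 1517 < E 1774.
Counting 5 along gives D (1517 Ma); the excerpt puts that inside the Calymmian, 1600–1400 Ma.
Next in line is E (1774 Ma), and 1774 − 1517 = 257 Myr.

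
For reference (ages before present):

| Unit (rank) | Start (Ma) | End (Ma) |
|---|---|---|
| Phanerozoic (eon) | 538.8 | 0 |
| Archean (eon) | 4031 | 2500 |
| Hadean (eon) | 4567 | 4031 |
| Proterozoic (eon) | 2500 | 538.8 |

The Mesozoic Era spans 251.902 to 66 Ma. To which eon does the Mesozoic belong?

The Mesozoic (251.902–66 Ma) lies entirely within 538.8–0 Ma, the Phanerozoic Eon.

Phanerozoic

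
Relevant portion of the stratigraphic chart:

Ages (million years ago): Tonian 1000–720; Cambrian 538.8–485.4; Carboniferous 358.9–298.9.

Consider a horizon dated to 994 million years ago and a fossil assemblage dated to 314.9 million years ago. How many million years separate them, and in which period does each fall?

679.1 million years apart; the first in the Tonian, the second in the Carboniferous

Elapsed time: 994 − 314.9 = 679.1 Myr.
994 Ma lies within 1000–720 Ma: Tonian.
314.9 Ma lies within 358.9–298.9 Ma: Carboniferous.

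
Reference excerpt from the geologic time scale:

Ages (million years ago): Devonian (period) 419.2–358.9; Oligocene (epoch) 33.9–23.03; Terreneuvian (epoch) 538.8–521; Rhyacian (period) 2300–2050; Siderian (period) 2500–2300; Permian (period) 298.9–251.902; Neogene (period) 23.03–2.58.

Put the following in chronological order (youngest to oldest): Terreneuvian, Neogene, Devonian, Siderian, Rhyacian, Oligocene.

Neogene, Oligocene, Devonian, Terreneuvian, Rhyacian, Siderian

Read off each span (Ma): Terreneuvian 538.8–521; Neogene 23.03–2.58; Devonian 419.2–358.9; Siderian 2500–2300; Rhyacian 2300–2050; Oligocene 33.9–23.03.
Larger Ma is older, so oldest→youngest is Siderian, Rhyacian, Terreneuvian, Devonian, Oligocene, Neogene; reverse it for youngest→oldest.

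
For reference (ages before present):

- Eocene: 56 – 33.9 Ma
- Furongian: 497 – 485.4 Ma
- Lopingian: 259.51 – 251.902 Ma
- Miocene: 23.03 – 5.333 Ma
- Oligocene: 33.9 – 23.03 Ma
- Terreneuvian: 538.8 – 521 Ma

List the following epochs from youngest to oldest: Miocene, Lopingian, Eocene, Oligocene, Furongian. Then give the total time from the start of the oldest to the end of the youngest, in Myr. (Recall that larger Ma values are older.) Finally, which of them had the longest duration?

Miocene → Oligocene → Eocene → Lopingian → Furongian; total span 491.667 Myr; longest is Eocene

From the excerpt: Miocene 23.03–5.333; Lopingian 259.51–251.902; Eocene 56–33.9; Oligocene 33.9–23.03; Furongian 497–485.4 (Ma).
Larger Ma is earlier, so the oldest is Furongian and the youngest is Miocene; youngest to oldest: Miocene, Oligocene, Eocene, Lopingian, Furongian.
Oldest start 497 minus youngest end 5.333 gives 491.667 Myr overall.
Individual lengths (start − end): Oligocene 10.87; Lopingian 7.608; Furongian 11.6; Miocene 17.697; Eocene 22.1. The largest is Eocene at 22.1 Myr.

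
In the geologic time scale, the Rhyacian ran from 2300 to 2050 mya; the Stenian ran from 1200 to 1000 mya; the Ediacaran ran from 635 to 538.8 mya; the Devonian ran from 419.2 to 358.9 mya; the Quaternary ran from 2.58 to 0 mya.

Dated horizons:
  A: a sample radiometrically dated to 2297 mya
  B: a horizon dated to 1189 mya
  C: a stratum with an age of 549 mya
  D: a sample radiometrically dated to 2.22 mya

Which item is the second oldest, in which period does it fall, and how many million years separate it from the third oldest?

B, in the Stenian; 640 million years to C

Larger Ma means older, so oldest first: A 2297 > B 1189 > C 549 > D 2.22.
Counting 2 along gives B (1189 Ma); the excerpt puts that inside the Stenian, 1200–1000 Ma.
Next in line is C (549 Ma), and 1189 − 549 = 640 Myr.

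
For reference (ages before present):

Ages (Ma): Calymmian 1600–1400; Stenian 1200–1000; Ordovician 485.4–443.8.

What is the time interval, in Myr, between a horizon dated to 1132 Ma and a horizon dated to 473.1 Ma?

1132 − 473.1 = 658.9 million years.

658.9 million years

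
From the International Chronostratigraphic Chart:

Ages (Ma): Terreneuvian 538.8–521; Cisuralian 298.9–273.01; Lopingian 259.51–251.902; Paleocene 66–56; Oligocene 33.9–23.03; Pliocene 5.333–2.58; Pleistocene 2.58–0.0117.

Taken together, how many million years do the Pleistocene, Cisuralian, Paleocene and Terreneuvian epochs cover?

56.2583 million years

Duration is start − end for each: (2.58 − 0.0117) + (298.9 − 273.01) + (66 − 56) + (538.8 − 521).
That is 2.5683 + 25.89 + 10 + 17.8, which totals 56.2583 million years.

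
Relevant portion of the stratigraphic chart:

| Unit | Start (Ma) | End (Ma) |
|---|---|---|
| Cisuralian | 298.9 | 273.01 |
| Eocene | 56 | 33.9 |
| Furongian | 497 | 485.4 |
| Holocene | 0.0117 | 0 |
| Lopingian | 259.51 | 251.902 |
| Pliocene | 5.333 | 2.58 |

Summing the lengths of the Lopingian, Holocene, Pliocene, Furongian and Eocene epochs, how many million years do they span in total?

44.0727 million years

Duration is start − end for each: (259.51 − 251.902) + (0.0117 − 0) + (5.333 − 2.58) + (497 − 485.4) + (56 − 33.9).
That is 7.608 + 0.0117 + 2.753 + 11.6 + 22.1, which totals 44.0727 million years.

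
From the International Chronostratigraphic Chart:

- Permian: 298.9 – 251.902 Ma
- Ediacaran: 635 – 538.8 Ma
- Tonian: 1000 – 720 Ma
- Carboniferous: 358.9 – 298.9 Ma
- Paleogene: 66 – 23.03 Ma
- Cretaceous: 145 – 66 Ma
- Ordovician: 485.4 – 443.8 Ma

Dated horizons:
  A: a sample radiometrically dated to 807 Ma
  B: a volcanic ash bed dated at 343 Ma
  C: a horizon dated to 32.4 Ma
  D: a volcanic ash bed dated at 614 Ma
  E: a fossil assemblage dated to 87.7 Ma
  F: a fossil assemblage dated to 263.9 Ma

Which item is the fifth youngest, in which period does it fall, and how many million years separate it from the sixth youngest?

Sorted youngest-first by Ma: C (32.4), E (87.7), F (263.9), B (343), D (614), A (807).
The fifth youngest is D at 614 Ma, which lies in 635–538.8 Ma: the Ediacaran.
The sixth youngest is A at 807 Ma; separation = |614 − 807| = 193 Myr.

D, in the Ediacaran; 193 million years to A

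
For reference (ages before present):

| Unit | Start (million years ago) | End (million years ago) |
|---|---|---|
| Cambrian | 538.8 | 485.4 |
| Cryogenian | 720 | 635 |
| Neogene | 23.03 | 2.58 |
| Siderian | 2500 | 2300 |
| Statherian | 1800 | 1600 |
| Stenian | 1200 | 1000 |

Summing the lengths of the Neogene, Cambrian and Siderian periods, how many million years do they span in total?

Duration is start − end for each: (23.03 − 2.58) + (538.8 − 485.4) + (2500 − 2300).
That is 20.45 + 53.4 + 200, which totals 273.85 million years.

273.85 million years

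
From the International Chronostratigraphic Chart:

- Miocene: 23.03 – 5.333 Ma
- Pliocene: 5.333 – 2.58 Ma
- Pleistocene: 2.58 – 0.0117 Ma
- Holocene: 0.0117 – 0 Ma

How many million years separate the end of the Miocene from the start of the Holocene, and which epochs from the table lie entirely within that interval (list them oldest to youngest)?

End of Miocene = 5.333 Ma; start of Holocene = 0.0117 Ma.
Gap = 5.333 − 0.0117 = 5.3213 Myr.
Epochs wholly inside 5.333–0.0117 Ma: Pliocene (5.333–2.58), Pleistocene (2.58–0.0117).

5.3213 million years; Pliocene, Pleistocene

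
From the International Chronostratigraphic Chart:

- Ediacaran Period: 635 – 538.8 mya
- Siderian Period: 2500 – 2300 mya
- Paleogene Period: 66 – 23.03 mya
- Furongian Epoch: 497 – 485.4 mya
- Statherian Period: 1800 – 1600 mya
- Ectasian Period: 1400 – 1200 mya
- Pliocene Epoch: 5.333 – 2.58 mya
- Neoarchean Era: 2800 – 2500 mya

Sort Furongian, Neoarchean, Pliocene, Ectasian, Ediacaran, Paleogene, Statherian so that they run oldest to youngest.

Neoarchean, Statherian, Ectasian, Ediacaran, Furongian, Paleogene, Pliocene

Sorting by start age (descending Ma, since larger Ma = older): Neoarchean start 2800, Statherian start 1800, Ectasian start 1400, Ediacaran start 635, Furongian start 497, Paleogene start 66, Pliocene start 5.333.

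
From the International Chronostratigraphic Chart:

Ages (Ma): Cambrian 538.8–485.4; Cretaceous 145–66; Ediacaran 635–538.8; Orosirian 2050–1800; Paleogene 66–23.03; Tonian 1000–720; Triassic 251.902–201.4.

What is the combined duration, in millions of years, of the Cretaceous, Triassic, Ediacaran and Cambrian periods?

Duration is start − end for each: (145 − 66) + (251.902 − 201.4) + (635 − 538.8) + (538.8 − 485.4).
That is 79 + 50.502 + 96.2 + 53.4, which totals 279.102 million years.

279.102 million years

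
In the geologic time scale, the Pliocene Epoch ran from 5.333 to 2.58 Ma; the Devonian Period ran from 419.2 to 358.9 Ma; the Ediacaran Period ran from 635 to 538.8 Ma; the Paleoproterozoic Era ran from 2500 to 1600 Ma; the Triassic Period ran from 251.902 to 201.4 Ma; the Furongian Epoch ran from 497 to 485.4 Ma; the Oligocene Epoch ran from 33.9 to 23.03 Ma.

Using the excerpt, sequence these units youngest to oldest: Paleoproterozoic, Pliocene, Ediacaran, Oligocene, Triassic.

Pliocene → Oligocene → Triassic → Ediacaran → Paleoproterozoic

Read off each span (Ma): Paleoproterozoic 2500–1600; Pliocene 5.333–2.58; Ediacaran 635–538.8; Oligocene 33.9–23.03; Triassic 251.902–201.4.
Larger Ma is older, so oldest→youngest is Paleoproterozoic, Ediacaran, Triassic, Oligocene, Pliocene; reverse it for youngest→oldest.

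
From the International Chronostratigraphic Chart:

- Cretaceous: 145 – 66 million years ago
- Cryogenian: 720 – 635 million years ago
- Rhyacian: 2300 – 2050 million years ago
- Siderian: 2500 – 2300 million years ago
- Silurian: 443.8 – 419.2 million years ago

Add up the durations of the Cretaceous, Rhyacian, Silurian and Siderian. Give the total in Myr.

Each duration: Cretaceous = 79; Rhyacian = 250; Silurian = 24.6; Siderian = 200.
Sum: 79 + 250 + 24.6 + 200 = 553.6 Myr.

553.6 million years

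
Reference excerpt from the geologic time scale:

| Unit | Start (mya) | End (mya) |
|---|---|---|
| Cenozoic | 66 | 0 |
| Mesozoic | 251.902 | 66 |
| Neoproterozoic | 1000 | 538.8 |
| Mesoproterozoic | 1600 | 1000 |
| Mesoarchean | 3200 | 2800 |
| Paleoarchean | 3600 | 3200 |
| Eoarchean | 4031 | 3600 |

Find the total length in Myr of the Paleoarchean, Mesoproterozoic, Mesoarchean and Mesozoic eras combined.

Duration is start − end for each: (3600 − 3200) + (1600 − 1000) + (3200 − 2800) + (251.902 − 66).
That is 400 + 600 + 400 + 185.902, which totals 1585.902 million years.

1585.902 million years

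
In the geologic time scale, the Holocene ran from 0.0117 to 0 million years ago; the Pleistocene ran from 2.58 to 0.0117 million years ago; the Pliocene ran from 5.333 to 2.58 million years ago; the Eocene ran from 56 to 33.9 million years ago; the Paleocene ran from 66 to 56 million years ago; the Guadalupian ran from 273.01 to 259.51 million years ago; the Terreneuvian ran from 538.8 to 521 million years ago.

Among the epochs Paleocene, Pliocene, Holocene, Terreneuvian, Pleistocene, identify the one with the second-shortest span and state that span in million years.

Durations: Paleocene 10; Pliocene 2.753; Holocene 0.0117; Terreneuvian 17.8; Pleistocene 2.5683 Myr.
Sorted shortest-first: Holocene (0.0117), Pleistocene (2.5683), Pliocene (2.753), Paleocene (10), Terreneuvian (17.8).
The second shortest is Pleistocene at 2.5683 Myr.

Pleistocene, 2.5683 million years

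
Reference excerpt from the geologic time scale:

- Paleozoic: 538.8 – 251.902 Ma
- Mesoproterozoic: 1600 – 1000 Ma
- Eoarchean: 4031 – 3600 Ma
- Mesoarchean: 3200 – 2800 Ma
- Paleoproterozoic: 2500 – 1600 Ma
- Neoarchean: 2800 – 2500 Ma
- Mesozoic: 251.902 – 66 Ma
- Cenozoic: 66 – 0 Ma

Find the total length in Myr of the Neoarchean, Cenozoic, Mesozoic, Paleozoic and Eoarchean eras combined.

Each duration: Neoarchean = 300; Cenozoic = 66; Mesozoic = 185.902; Paleozoic = 286.898; Eoarchean = 431.
Sum: 300 + 66 + 185.902 + 286.898 + 431 = 1269.8 Myr.

1269.8 million years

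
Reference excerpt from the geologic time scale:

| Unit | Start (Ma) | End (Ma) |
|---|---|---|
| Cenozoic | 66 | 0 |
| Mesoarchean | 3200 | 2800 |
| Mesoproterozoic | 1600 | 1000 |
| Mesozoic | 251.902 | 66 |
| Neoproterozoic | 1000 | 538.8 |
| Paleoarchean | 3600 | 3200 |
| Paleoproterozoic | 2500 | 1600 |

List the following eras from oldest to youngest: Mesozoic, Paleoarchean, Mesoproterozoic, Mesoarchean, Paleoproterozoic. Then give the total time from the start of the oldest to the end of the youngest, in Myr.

Paleoarchean → Mesoarchean → Paleoproterozoic → Mesoproterozoic → Mesozoic; total span 3534 Myr

From the excerpt: Mesozoic 251.902–66; Paleoarchean 3600–3200; Mesoproterozoic 1600–1000; Mesoarchean 3200–2800; Paleoproterozoic 2500–1600 (Ma).
Larger Ma is earlier, so the oldest is Paleoarchean and the youngest is Mesozoic; oldest to youngest: Paleoarchean, Mesoarchean, Paleoproterozoic, Mesoproterozoic, Mesozoic.
Oldest start 3600 minus youngest end 66 gives 3534 Myr overall.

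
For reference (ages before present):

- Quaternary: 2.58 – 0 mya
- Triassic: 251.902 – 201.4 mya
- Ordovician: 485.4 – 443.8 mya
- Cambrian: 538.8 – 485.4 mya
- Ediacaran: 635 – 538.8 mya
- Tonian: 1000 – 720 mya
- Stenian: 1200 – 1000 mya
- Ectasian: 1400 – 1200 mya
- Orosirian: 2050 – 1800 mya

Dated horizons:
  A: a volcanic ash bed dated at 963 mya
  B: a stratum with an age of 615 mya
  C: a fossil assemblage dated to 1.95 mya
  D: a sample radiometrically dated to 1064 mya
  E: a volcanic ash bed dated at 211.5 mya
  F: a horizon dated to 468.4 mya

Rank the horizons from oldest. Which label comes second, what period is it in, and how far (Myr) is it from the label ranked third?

A, in the Tonian; 348 million years to B

Sorted oldest-first by Ma: D (1064), A (963), B (615), F (468.4), E (211.5), C (1.95).
The second oldest is A at 963 Ma, which lies in 1000–720 Ma: the Tonian.
The third oldest is B at 615 Ma; separation = |963 − 615| = 348 Myr.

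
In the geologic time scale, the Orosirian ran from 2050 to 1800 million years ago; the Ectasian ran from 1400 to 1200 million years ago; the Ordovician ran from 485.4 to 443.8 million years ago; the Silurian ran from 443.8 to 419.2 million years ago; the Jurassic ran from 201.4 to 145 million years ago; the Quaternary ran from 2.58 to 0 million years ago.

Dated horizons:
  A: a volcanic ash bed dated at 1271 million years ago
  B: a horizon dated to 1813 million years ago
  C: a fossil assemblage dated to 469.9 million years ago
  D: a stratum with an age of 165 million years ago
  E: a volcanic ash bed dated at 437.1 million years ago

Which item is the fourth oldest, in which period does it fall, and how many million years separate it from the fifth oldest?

Sorted oldest-first by Ma: B (1813), A (1271), C (469.9), E (437.1), D (165).
The fourth oldest is E at 437.1 Ma, which lies in 443.8–419.2 Ma: the Silurian.
The fifth oldest is D at 165 Ma; separation = |437.1 − 165| = 272.1 Myr.

E, in the Silurian; 272.1 million years to D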